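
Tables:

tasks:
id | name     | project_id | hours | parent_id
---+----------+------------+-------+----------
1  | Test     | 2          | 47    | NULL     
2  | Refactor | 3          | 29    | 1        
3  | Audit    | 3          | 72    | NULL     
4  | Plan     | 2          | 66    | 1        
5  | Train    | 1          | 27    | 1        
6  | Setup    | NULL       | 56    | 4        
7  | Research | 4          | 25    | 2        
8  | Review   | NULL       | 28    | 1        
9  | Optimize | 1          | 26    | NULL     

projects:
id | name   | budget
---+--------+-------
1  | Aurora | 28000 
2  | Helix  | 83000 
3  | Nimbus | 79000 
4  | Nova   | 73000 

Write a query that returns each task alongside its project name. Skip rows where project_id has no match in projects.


INNER JOIN keeps only tasks rows whose project_id matches an id in projects. Walk through each task:
  - task 1 (Test): project_id=2 -> matches Helix
  - task 2 (Refactor): project_id=3 -> matches Nimbus
  - task 3 (Audit): project_id=3 -> matches Nimbus
  - task 4 (Plan): project_id=2 -> matches Helix
  - task 5 (Train): project_id=1 -> matches Aurora
  - task 6 (Setup): project_id=NULL, no match -> dropped
  - task 7 (Research): project_id=4 -> matches Nova
  - task 8 (Review): project_id=NULL, no match -> dropped
  - task 9 (Optimize): project_id=1 -> matches Aurora
So 2 of 9 rows are dropped.

SQL:
SELECT a.name, b.name AS project
FROM tasks a
INNER JOIN projects b ON a.project_id = b.id

Result:
name     | project
---------+--------
Test     | Helix  
Refactor | Nimbus 
Audit    | Nimbus 
Plan     | Helix  
Train    | Aurora 
Research | Nova   
Optimize | Aurora 


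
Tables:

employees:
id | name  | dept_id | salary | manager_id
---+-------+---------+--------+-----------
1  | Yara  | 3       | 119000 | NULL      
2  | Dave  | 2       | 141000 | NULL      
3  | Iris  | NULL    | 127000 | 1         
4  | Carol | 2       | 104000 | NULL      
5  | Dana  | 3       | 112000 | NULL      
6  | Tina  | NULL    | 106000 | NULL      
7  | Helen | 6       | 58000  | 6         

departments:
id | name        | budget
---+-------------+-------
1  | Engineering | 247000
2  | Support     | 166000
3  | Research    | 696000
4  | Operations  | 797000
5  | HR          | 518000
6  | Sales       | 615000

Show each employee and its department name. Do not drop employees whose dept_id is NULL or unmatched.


LEFT JOIN keeps every row from employees (the left table); where dept_id has no match in departments, the department columns become NULL. Walk through each employee:
  - employee 1 (Yara): dept_id=3 -> matches Research
  - employee 2 (Dave): dept_id=2 -> matches Support
  - employee 3 (Iris): dept_id=NULL, no match -> kept with NULL
  - employee 4 (Carol): dept_id=2 -> matches Support
  - employee 5 (Dana): dept_id=3 -> matches Research
  - employee 6 (Tina): dept_id=NULL, no match -> kept with NULL
  - employee 7 (Helen): dept_id=6 -> matches Sales
All 7 rows appear; 2 have NULL department.

SQL:
SELECT a.name, b.name AS department
FROM employees a
LEFT JOIN departments b ON a.dept_id = b.id

Result:
name  | department
------+-----------
Yara  | Research  
Dave  | Support   
Iris  | NULL      
Carol | Support   
Dana  | Research  
Tina  | NULL      
Helen | Sales     


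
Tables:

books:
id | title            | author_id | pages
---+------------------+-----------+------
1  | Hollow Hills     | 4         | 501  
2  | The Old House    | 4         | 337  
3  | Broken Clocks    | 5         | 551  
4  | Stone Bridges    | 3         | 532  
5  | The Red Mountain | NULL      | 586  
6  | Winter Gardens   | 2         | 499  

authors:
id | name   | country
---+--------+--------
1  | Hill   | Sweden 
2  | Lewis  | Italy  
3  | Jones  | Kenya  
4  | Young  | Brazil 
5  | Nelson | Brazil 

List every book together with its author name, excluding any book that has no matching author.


INNER JOIN keeps only books rows whose author_id matches an id in authors. Walk through each book:
  - book 1 (Hollow Hills): author_id=4 -> matches Young
  - book 2 (The Old House): author_id=4 -> matches Young
  - book 3 (Broken Clocks): author_id=5 -> matches Nelson
  - book 4 (Stone Bridges): author_id=3 -> matches Jones
  - book 5 (The Red Mountain): author_id=NULL, no match -> dropped
  - book 6 (Winter Gardens): author_id=2 -> matches Lewis
So 1 of 6 rows is dropped.

SQL:
SELECT a.title, b.name AS author
FROM books a
INNER JOIN authors b ON a.author_id = b.id

Result:
title          | author
---------------+-------
Hollow Hills   | Young 
The Old House  | Young 
Broken Clocks  | Nelson
Stone Bridges  | Jones 
Winter Gardens | Lewis 


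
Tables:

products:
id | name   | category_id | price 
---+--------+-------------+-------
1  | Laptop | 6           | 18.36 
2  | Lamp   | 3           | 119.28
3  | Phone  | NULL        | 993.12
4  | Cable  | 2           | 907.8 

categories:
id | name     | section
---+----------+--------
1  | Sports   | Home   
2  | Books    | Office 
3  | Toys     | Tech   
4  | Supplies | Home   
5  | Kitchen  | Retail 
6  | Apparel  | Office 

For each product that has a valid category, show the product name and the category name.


INNER JOIN keeps only products rows whose category_id matches an id in categories. Walk through each product:
  - product 1 (Laptop): category_id=6 -> matches Apparel
  - product 2 (Lamp): category_id=3 -> matches Toys
  - product 3 (Phone): category_id=NULL, no match -> dropped
  - product 4 (Cable): category_id=2 -> matches Books
So 1 of 4 rows is dropped.

SQL:
SELECT a.name, b.name AS category
FROM products a
INNER JOIN categories b ON a.category_id = b.id

Result:
name   | category
-------+---------
Laptop | Apparel 
Lamp   | Toys    
Cable  | Books   


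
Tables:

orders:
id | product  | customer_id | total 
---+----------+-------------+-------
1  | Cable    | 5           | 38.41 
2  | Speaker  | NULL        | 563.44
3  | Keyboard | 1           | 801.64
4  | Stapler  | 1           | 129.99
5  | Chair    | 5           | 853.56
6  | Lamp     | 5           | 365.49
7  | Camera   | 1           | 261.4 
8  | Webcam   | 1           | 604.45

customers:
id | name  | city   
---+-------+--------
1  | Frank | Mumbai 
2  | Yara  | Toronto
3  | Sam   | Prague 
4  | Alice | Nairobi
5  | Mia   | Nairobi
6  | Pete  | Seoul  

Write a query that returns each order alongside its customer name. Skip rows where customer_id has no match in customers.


INNER JOIN keeps only orders rows whose customer_id matches an id in customers. Walk through each order:
  - order 1 (Cable): customer_id=5 -> matches Mia
  - order 2 (Speaker): customer_id=NULL, no match -> dropped
  - order 3 (Keyboard): customer_id=1 -> matches Frank
  - order 4 (Stapler): customer_id=1 -> matches Frank
  - order 5 (Chair): customer_id=5 -> matches Mia
  - order 6 (Lamp): customer_id=5 -> matches Mia
  - order 7 (Camera): customer_id=1 -> matches Frank
  - order 8 (Webcam): customer_id=1 -> matches Frank
So 1 of 8 rows is dropped.

SQL:
SELECT a.product, b.name AS customer
FROM orders a
INNER JOIN customers b ON a.customer_id = b.id

Result:
product  | customer
---------+---------
Cable    | Mia     
Keyboard | Frank   
Stapler  | Frank   
Chair    | Mia     
Lamp     | Mia     
Camera   | Frank   
Webcam   | Frank   


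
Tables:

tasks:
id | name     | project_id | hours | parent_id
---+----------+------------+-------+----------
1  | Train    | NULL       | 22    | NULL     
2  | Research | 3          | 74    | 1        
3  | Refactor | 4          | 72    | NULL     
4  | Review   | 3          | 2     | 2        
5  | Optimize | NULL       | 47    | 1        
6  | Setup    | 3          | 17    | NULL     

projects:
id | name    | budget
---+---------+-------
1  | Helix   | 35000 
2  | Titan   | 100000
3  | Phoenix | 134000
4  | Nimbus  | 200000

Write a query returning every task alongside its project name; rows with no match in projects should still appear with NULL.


LEFT JOIN keeps every row from tasks (the left table); where project_id has no match in projects, the project columns become NULL. Walk through each task:
  - task 1 (Train): project_id=NULL, no match -> kept with NULL
  - task 2 (Research): project_id=3 -> matches Phoenix
  - task 3 (Refactor): project_id=4 -> matches Nimbus
  - task 4 (Review): project_id=3 -> matches Phoenix
  - task 5 (Optimize): project_id=NULL, no match -> kept with NULL
  - task 6 (Setup): project_id=3 -> matches Phoenix
All 6 rows appear; 2 have NULL project.

SQL:
SELECT a.name, b.name AS project
FROM tasks a
LEFT JOIN projects b ON a.project_id = b.id

Result:
name     | project
---------+--------
Train    | NULL   
Research | Phoenix
Refactor | Nimbus 
Review   | Phoenix
Optimize | NULL   
Setup    | Phoenix


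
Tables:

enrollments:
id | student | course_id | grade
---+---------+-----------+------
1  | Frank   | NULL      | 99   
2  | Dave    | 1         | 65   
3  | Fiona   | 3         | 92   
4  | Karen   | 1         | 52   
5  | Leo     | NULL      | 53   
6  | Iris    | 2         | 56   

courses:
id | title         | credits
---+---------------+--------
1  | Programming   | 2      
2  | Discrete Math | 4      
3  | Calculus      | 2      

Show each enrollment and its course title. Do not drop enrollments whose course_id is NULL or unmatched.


LEFT JOIN keeps every row from enrollments (the left table); where course_id has no match in courses, the course columns become NULL. Walk through each enrollment:
  - enrollment 1 (Frank): course_id=NULL, no match -> kept with NULL
  - enrollment 2 (Dave): course_id=1 -> matches Programming
  - enrollment 3 (Fiona): course_id=3 -> matches Calculus
  - enrollment 4 (Karen): course_id=1 -> matches Programming
  - enrollment 5 (Leo): course_id=NULL, no match -> kept with NULL
  - enrollment 6 (Iris): course_id=2 -> matches Discrete Math
All 6 rows appear; 2 have NULL course.

SQL:
SELECT a.student, b.title AS course
FROM enrollments a
LEFT JOIN courses b ON a.course_id = b.id

Result:
student | course       
--------+--------------
Frank   | NULL         
Dave    | Programming  
Fiona   | Calculus     
Karen   | Programming  
Leo     | NULL         
Iris    | Discrete Math


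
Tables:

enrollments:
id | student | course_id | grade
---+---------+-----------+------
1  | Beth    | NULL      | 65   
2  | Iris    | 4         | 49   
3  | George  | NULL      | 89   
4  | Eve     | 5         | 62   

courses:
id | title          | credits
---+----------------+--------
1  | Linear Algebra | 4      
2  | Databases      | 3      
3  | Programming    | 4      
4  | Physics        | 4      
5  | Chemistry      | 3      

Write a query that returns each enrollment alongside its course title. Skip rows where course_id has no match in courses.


INNER JOIN keeps only enrollments rows whose course_id matches an id in courses. Walk through each enrollment:
  - enrollment 1 (Beth): course_id=NULL, no match -> dropped
  - enrollment 2 (Iris): course_id=4 -> matches Physics
  - enrollment 3 (George): course_id=NULL, no match -> dropped
  - enrollment 4 (Eve): course_id=5 -> matches Chemistry
So 2 of 4 rows are dropped.

SQL:
SELECT a.student, b.title AS course
FROM enrollments a
INNER JOIN courses b ON a.course_id = b.id

Result:
student | course   
--------+----------
Iris    | Physics  
Eve     | Chemistry


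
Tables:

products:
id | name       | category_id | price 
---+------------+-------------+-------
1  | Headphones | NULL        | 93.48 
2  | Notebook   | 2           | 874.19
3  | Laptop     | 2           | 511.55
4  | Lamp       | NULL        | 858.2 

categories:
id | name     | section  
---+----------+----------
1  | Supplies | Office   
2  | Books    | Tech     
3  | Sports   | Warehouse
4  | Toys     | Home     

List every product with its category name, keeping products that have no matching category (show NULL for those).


LEFT JOIN keeps every row from products (the left table); where category_id has no match in categories, the category columns become NULL. Walk through each product:
  - product 1 (Headphones): category_id=NULL, no match -> kept with NULL
  - product 2 (Notebook): category_id=2 -> matches Books
  - product 3 (Laptop): category_id=2 -> matches Books
  - product 4 (Lamp): category_id=NULL, no match -> kept with NULL
All 4 rows appear; 2 have NULL category.

SQL:
SELECT a.name, b.name AS category
FROM products a
LEFT JOIN categories b ON a.category_id = b.id

Result:
name       | category
-----------+---------
Headphones | NULL    
Notebook   | Books   
Laptop     | Books   
Lamp       | NULL    


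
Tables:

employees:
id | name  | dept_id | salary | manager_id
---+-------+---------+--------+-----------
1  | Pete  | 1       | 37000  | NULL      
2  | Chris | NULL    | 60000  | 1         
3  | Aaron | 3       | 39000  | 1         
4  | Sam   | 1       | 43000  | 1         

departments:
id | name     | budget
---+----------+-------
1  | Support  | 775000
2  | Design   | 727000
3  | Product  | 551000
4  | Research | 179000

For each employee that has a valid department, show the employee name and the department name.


INNER JOIN keeps only employees rows whose dept_id matches an id in departments. Walk through each employee:
  - employee 1 (Pete): dept_id=1 -> matches Support
  - employee 2 (Chris): dept_id=NULL, no match -> dropped
  - employee 3 (Aaron): dept_id=3 -> matches Product
  - employee 4 (Sam): dept_id=1 -> matches Support
So 1 of 4 rows is dropped.

SQL:
SELECT a.name, b.name AS department
FROM employees a
INNER JOIN departments b ON a.dept_id = b.id

Result:
name  | department
------+-----------
Pete  | Support   
Aaron | Product   
Sam   | Support   


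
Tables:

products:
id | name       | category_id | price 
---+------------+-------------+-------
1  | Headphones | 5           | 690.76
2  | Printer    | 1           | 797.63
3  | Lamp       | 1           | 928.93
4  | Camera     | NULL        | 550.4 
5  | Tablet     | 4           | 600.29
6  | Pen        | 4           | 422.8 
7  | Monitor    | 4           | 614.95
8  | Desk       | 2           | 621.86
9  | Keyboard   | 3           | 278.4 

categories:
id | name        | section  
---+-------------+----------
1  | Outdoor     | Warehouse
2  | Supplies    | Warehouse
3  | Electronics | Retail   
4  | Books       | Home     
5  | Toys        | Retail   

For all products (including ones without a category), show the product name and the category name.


LEFT JOIN keeps every row from products (the left table); where category_id has no match in categories, the category columns become NULL. Walk through each product:
  - product 1 (Headphones): category_id=5 -> matches Toys
  - product 2 (Printer): category_id=1 -> matches Outdoor
  - product 3 (Lamp): category_id=1 -> matches Outdoor
  - product 4 (Camera): category_id=NULL, no match -> kept with NULL
  - product 5 (Tablet): category_id=4 -> matches Books
  - product 6 (Pen): category_id=4 -> matches Books
  - product 7 (Monitor): category_id=4 -> matches Books
  - product 8 (Desk): category_id=2 -> matches Supplies
  - product 9 (Keyboard): category_id=3 -> matches Electronics
All 9 rows appear; 1 has NULL category.

SQL:
SELECT a.name, b.name AS category
FROM products a
LEFT JOIN categories b ON a.category_id = b.id

Result:
name       | category   
-----------+------------
Headphones | Toys       
Printer    | Outdoor    
Lamp       | Outdoor    
Camera     | NULL       
Tablet     | Books      
Pen        | Books      
Monitor    | Books      
Desk       | Supplies   
Keyboard   | Electronics


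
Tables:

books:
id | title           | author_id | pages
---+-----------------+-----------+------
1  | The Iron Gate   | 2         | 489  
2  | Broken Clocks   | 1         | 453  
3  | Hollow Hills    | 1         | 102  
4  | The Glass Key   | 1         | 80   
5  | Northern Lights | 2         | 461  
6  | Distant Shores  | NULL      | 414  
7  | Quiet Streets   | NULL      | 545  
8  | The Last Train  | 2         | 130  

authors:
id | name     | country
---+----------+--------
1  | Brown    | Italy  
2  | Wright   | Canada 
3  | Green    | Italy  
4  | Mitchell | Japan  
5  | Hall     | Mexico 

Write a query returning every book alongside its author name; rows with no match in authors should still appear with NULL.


LEFT JOIN keeps every row from books (the left table); where author_id has no match in authors, the author columns become NULL. Walk through each book:
  - book 1 (The Iron Gate): author_id=2 -> matches Wright
  - book 2 (Broken Clocks): author_id=1 -> matches Brown
  - book 3 (Hollow Hills): author_id=1 -> matches Brown
  - book 4 (The Glass Key): author_id=1 -> matches Brown
  - book 5 (Northern Lights): author_id=2 -> matches Wright
  - book 6 (Distant Shores): author_id=NULL, no match -> kept with NULL
  - book 7 (Quiet Streets): author_id=NULL, no match -> kept with NULL
  - book 8 (The Last Train): author_id=2 -> matches Wright
All 8 rows appear; 2 have NULL author.

SQL:
SELECT a.title, b.name AS author
FROM books a
LEFT JOIN authors b ON a.author_id = b.id

Result:
title           | author
----------------+-------
The Iron Gate   | Wright
Broken Clocks   | Brown 
Hollow Hills    | Brown 
The Glass Key   | Brown 
Northern Lights | Wright
Distant Shores  | NULL  
Quiet Streets   | NULL  
The Last Train  | Wright


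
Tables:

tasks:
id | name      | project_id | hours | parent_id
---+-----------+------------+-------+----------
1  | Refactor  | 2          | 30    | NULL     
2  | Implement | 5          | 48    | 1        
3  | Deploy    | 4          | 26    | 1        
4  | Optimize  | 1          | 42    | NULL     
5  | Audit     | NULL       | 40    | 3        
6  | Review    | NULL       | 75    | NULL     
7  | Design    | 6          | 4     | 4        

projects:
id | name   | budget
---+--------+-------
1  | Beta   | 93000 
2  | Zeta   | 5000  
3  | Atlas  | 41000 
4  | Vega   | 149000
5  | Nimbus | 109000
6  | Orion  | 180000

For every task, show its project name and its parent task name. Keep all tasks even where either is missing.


Two LEFT JOINs from the same base table tasks: one to projects via project_id, one to tasks itself via parent_id. Both are LEFT so every task is preserved.
Match against projects:
  - task 1 (Refactor): project_id=2 -> matches Zeta
  - task 2 (Implement): project_id=5 -> matches Nimbus
  - task 3 (Deploy): project_id=4 -> matches Vega
  - task 4 (Optimize): project_id=1 -> matches Beta
  - task 5 (Audit): project_id=NULL, no match -> kept with NULL
  - task 6 (Review): project_id=NULL, no match -> kept with NULL
  - task 7 (Design): project_id=6 -> matches Orion
Match against tasks (self):
  - task 1 (Refactor): parent_id=NULL -> NULL
  - task 2 (Implement): parent_id=1 -> Refactor
  - task 3 (Deploy): parent_id=1 -> Refactor
  - task 4 (Optimize): parent_id=NULL -> NULL
  - task 5 (Audit): parent_id=3 -> Deploy
  - task 6 (Review): parent_id=NULL -> NULL
  - task 7 (Design): parent_id=4 -> Optimize

SQL:
SELECT a.name, b.name AS project, c.name AS parent
FROM tasks a
LEFT JOIN projects b ON a.project_id = b.id
LEFT JOIN tasks c ON a.parent_id = c.id

Result:
name      | project | parent  
----------+---------+---------
Refactor  | Zeta    | NULL    
Implement | Nimbus  | Refactor
Deploy    | Vega    | Refactor
Optimize  | Beta    | NULL    
Audit     | NULL    | Deploy  
Review    | NULL    | NULL    
Design    | Orion   | Optimize


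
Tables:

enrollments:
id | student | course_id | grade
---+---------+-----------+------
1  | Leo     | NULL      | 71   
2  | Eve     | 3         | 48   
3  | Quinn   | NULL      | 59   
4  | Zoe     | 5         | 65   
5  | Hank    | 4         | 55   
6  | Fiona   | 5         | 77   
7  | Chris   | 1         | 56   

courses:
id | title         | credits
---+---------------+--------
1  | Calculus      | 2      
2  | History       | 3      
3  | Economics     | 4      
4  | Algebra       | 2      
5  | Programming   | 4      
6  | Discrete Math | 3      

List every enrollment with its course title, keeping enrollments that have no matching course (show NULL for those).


LEFT JOIN keeps every row from enrollments (the left table); where course_id has no match in courses, the course columns become NULL. Walk through each enrollment:
  - enrollment 1 (Leo): course_id=NULL, no match -> kept with NULL
  - enrollment 2 (Eve): course_id=3 -> matches Economics
  - enrollment 3 (Quinn): course_id=NULL, no match -> kept with NULL
  - enrollment 4 (Zoe): course_id=5 -> matches Programming
  - enrollment 5 (Hank): course_id=4 -> matches Algebra
  - enrollment 6 (Fiona): course_id=5 -> matches Programming
  - enrollment 7 (Chris): course_id=1 -> matches Calculus
All 7 rows appear; 2 have NULL course.

SQL:
SELECT a.student, b.title AS course
FROM enrollments a
LEFT JOIN courses b ON a.course_id = b.id

Result:
student | course     
--------+------------
Leo     | NULL       
Eve     | Economics  
Quinn   | NULL       
Zoe     | Programming
Hank    | Algebra    
Fiona   | Programming
Chris   | Calculus   


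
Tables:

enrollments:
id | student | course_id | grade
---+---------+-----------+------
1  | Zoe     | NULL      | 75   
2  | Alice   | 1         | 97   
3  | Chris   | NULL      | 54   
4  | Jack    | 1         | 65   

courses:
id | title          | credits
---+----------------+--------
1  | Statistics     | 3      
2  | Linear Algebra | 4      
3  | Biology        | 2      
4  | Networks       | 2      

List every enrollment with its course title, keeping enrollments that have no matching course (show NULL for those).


LEFT JOIN keeps every row from enrollments (the left table); where course_id has no match in courses, the course columns become NULL. Walk through each enrollment:
  - enrollment 1 (Zoe): course_id=NULL, no match -> kept with NULL
  - enrollment 2 (Alice): course_id=1 -> matches Statistics
  - enrollment 3 (Chris): course_id=NULL, no match -> kept with NULL
  - enrollment 4 (Jack): course_id=1 -> matches Statistics
All 4 rows appear; 2 have NULL course.

SQL:
SELECT a.student, b.title AS course
FROM enrollments a
LEFT JOIN courses b ON a.course_id = b.id

Result:
student | course    
--------+-----------
Zoe     | NULL      
Alice   | Statistics
Chris   | NULL      
Jack    | Statistics


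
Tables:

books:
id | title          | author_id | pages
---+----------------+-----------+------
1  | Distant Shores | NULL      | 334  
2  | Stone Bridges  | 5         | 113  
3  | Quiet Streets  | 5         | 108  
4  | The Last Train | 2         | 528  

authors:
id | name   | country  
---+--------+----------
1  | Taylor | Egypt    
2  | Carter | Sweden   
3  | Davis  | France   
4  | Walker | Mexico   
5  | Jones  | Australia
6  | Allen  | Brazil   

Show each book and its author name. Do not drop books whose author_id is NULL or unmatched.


LEFT JOIN keeps every row from books (the left table); where author_id has no match in authors, the author columns become NULL. Walk through each book:
  - book 1 (Distant Shores): author_id=NULL, no match -> kept with NULL
  - book 2 (Stone Bridges): author_id=5 -> matches Jones
  - book 3 (Quiet Streets): author_id=5 -> matches Jones
  - book 4 (The Last Train): author_id=2 -> matches Carter
All 4 rows appear; 1 has NULL author.

SQL:
SELECT a.title, b.name AS author
FROM books a
LEFT JOIN authors b ON a.author_id = b.id

Result:
title          | author
---------------+-------
Distant Shores | NULL  
Stone Bridges  | Jones 
Quiet Streets  | Jones 
The Last Train | Carter


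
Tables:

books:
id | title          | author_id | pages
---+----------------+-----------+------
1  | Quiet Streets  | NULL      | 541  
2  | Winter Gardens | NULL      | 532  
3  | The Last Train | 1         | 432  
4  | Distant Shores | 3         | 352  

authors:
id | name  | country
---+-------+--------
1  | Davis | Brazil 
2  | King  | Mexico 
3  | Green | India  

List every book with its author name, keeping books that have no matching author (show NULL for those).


LEFT JOIN keeps every row from books (the left table); where author_id has no match in authors, the author columns become NULL. Walk through each book:
  - book 1 (Quiet Streets): author_id=NULL, no match -> kept with NULL
  - book 2 (Winter Gardens): author_id=NULL, no match -> kept with NULL
  - book 3 (The Last Train): author_id=1 -> matches Davis
  - book 4 (Distant Shores): author_id=3 -> matches Green
All 4 rows appear; 2 have NULL author.

SQL:
SELECT a.title, b.name AS author
FROM books a
LEFT JOIN authors b ON a.author_id = b.id

Result:
title          | author
---------------+-------
Quiet Streets  | NULL  
Winter Gardens | NULL  
The Last Train | Davis 
Distant Shores | Green 


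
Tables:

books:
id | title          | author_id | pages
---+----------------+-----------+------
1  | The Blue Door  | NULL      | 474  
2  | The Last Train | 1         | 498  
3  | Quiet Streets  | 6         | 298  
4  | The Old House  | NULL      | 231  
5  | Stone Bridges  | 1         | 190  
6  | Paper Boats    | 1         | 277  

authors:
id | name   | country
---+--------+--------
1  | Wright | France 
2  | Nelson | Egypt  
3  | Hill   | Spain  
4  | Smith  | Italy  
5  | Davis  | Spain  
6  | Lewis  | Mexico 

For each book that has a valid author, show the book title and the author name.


INNER JOIN keeps only books rows whose author_id matches an id in authors. Walk through each book:
  - book 1 (The Blue Door): author_id=NULL, no match -> dropped
  - book 2 (The Last Train): author_id=1 -> matches Wright
  - book 3 (Quiet Streets): author_id=6 -> matches Lewis
  - book 4 (The Old House): author_id=NULL, no match -> dropped
  - book 5 (Stone Bridges): author_id=1 -> matches Wright
  - book 6 (Paper Boats): author_id=1 -> matches Wright
So 2 of 6 rows are dropped.

SQL:
SELECT a.title, b.name AS author
FROM books a
INNER JOIN authors b ON a.author_id = b.id

Result:
title          | author
---------------+-------
The Last Train | Wright
Quiet Streets  | Lewis 
Stone Bridges  | Wright
Paper Boats    | Wright


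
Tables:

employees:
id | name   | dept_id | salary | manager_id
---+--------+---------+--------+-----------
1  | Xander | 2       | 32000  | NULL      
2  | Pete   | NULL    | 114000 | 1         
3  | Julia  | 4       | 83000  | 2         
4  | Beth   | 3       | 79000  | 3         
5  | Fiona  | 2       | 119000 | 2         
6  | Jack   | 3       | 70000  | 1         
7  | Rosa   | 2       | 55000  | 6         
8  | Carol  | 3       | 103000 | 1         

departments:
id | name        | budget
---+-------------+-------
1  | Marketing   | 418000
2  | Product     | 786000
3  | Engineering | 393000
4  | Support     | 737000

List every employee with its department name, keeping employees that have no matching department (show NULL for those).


LEFT JOIN keeps every row from employees (the left table); where dept_id has no match in departments, the department columns become NULL. Walk through each employee:
  - employee 1 (Xander): dept_id=2 -> matches Product
  - employee 2 (Pete): dept_id=NULL, no match -> kept with NULL
  - employee 3 (Julia): dept_id=4 -> matches Support
  - employee 4 (Beth): dept_id=3 -> matches Engineering
  - employee 5 (Fiona): dept_id=2 -> matches Product
  - employee 6 (Jack): dept_id=3 -> matches Engineering
  - employee 7 (Rosa): dept_id=2 -> matches Product
  - employee 8 (Carol): dept_id=3 -> matches Engineering
All 8 rows appear; 1 has NULL department.

SQL:
SELECT a.name, b.name AS department
FROM employees a
LEFT JOIN departments b ON a.dept_id = b.id

Result:
name   | department 
-------+------------
Xander | Product    
Pete   | NULL       
Julia  | Support    
Beth   | Engineering
Fiona  | Product    
Jack   | Engineering
Rosa   | Product    
Carol  | Engineering


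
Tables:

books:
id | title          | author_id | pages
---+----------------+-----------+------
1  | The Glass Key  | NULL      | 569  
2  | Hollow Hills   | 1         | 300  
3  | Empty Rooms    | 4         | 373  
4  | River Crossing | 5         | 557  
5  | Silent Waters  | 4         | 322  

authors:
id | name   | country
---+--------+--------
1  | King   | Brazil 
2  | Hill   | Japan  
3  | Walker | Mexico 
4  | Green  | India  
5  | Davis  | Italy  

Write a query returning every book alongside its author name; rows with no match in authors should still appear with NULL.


LEFT JOIN keeps every row from books (the left table); where author_id has no match in authors, the author columns become NULL. Walk through each book:
  - book 1 (The Glass Key): author_id=NULL, no match -> kept with NULL
  - book 2 (Hollow Hills): author_id=1 -> matches King
  - book 3 (Empty Rooms): author_id=4 -> matches Green
  - book 4 (River Crossing): author_id=5 -> matches Davis
  - book 5 (Silent Waters): author_id=4 -> matches Green
All 5 rows appear; 1 has NULL author.

SQL:
SELECT a.title, b.name AS author
FROM books a
LEFT JOIN authors b ON a.author_id = b.id

Result:
title          | author
---------------+-------
The Glass Key  | NULL  
Hollow Hills   | King  
Empty Rooms    | Green 
River Crossing | Davis 
Silent Waters  | Green 


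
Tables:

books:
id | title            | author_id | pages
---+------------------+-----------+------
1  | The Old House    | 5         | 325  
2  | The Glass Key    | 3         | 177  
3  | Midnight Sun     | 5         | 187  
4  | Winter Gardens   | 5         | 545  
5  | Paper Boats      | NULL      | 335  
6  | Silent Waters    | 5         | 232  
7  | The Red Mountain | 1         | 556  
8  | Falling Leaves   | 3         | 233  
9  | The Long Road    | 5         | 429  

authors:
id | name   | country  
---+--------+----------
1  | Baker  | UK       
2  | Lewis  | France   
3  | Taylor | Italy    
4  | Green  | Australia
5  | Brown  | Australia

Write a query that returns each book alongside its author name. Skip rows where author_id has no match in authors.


INNER JOIN keeps only books rows whose author_id matches an id in authors. Walk through each book:
  - book 1 (The Old House): author_id=5 -> matches Brown
  - book 2 (The Glass Key): author_id=3 -> matches Taylor
  - book 3 (Midnight Sun): author_id=5 -> matches Brown
  - book 4 (Winter Gardens): author_id=5 -> matches Brown
  - book 5 (Paper Boats): author_id=NULL, no match -> dropped
  - book 6 (Silent Waters): author_id=5 -> matches Brown
  - book 7 (The Red Mountain): author_id=1 -> matches Baker
  - book 8 (Falling Leaves): author_id=3 -> matches Taylor
  - book 9 (The Long Road): author_id=5 -> matches Brown
So 1 of 9 rows is dropped.

SQL:
SELECT a.title, b.name AS author
FROM books a
INNER JOIN authors b ON a.author_id = b.id

Result:
title            | author
-----------------+-------
The Old House    | Brown 
The Glass Key    | Taylor
Midnight Sun     | Brown 
Winter Gardens   | Brown 
Silent Waters    | Brown 
The Red Mountain | Baker 
Falling Leaves   | Taylor
The Long Road    | Brown 


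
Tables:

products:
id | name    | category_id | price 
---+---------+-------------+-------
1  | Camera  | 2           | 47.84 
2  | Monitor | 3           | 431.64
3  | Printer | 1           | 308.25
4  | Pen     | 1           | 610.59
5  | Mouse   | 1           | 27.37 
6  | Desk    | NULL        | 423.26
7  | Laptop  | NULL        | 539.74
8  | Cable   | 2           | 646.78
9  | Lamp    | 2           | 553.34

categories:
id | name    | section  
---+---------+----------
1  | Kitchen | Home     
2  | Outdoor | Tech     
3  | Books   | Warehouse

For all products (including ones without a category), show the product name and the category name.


LEFT JOIN keeps every row from products (the left table); where category_id has no match in categories, the category columns become NULL. Walk through each product:
  - product 1 (Camera): category_id=2 -> matches Outdoor
  - product 2 (Monitor): category_id=3 -> matches Books
  - product 3 (Printer): category_id=1 -> matches Kitchen
  - product 4 (Pen): category_id=1 -> matches Kitchen
  - product 5 (Mouse): category_id=1 -> matches Kitchen
  - product 6 (Desk): category_id=NULL, no match -> kept with NULL
  - product 7 (Laptop): category_id=NULL, no match -> kept with NULL
  - product 8 (Cable): category_id=2 -> matches Outdoor
  - product 9 (Lamp): category_id=2 -> matches Outdoor
All 9 rows appear; 2 have NULL category.

SQL:
SELECT a.name, b.name AS category
FROM products a
LEFT JOIN categories b ON a.category_id = b.id

Result:
name    | category
--------+---------
Camera  | Outdoor 
Monitor | Books   
Printer | Kitchen 
Pen     | Kitchen 
Mouse   | Kitchen 
Desk    | NULL    
Laptop  | NULL    
Cable   | Outdoor 
Lamp    | Outdoor 


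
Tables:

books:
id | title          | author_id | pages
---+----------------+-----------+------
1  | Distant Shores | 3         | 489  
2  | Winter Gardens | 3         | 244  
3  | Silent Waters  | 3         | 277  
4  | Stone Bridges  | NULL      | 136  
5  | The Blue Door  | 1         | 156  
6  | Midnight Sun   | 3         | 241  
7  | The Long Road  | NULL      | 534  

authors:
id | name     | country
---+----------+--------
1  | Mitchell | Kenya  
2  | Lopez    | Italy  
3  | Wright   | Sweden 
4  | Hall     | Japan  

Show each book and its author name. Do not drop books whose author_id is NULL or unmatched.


LEFT JOIN keeps every row from books (the left table); where author_id has no match in authors, the author columns become NULL. Walk through each book:
  - book 1 (Distant Shores): author_id=3 -> matches Wright
  - book 2 (Winter Gardens): author_id=3 -> matches Wright
  - book 3 (Silent Waters): author_id=3 -> matches Wright
  - book 4 (Stone Bridges): author_id=NULL, no match -> kept with NULL
  - book 5 (The Blue Door): author_id=1 -> matches Mitchell
  - book 6 (Midnight Sun): author_id=3 -> matches Wright
  - book 7 (The Long Road): author_id=NULL, no match -> kept with NULL
All 7 rows appear; 2 have NULL author.

SQL:
SELECT a.title, b.name AS author
FROM books a
LEFT JOIN authors b ON a.author_id = b.id

Result:
title          | author  
---------------+---------
Distant Shores | Wright  
Winter Gardens | Wright  
Silent Waters  | Wright  
Stone Bridges  | NULL    
The Blue Door  | Mitchell
Midnight Sun   | Wright  
The Long Road  | NULL    


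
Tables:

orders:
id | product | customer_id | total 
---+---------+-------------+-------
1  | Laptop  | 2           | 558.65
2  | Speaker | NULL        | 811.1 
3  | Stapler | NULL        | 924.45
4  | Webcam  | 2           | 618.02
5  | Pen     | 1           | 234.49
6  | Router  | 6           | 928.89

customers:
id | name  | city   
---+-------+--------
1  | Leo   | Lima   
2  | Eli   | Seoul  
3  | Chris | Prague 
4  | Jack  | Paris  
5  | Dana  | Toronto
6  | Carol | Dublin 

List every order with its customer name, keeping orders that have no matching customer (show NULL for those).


LEFT JOIN keeps every row from orders (the left table); where customer_id has no match in customers, the customer columns become NULL. Walk through each order:
  - order 1 (Laptop): customer_id=2 -> matches Eli
  - order 2 (Speaker): customer_id=NULL, no match -> kept with NULL
  - order 3 (Stapler): customer_id=NULL, no match -> kept with NULL
  - order 4 (Webcam): customer_id=2 -> matches Eli
  - order 5 (Pen): customer_id=1 -> matches Leo
  - order 6 (Router): customer_id=6 -> matches Carol
All 6 rows appear; 2 have NULL customer.

SQL:
SELECT a.product, b.name AS customer
FROM orders a
LEFT JOIN customers b ON a.customer_id = b.id

Result:
product | customer
--------+---------
Laptop  | Eli     
Speaker | NULL    
Stapler | NULL    
Webcam  | Eli     
Pen     | Leo     
Router  | Carol   


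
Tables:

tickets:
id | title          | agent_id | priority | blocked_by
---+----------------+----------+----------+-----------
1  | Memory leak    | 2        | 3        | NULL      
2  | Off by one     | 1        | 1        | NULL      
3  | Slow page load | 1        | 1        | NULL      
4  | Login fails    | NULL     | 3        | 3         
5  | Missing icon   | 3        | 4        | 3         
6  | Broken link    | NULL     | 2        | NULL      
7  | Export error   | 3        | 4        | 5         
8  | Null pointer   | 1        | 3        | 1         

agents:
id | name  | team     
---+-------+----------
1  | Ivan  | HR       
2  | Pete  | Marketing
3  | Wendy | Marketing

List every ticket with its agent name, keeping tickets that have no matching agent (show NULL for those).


LEFT JOIN keeps every row from tickets (the left table); where agent_id has no match in agents, the agent columns become NULL. Walk through each ticket:
  - ticket 1 (Memory leak): agent_id=2 -> matches Pete
  - ticket 2 (Off by one): agent_id=1 -> matches Ivan
  - ticket 3 (Slow page load): agent_id=1 -> matches Ivan
  - ticket 4 (Login fails): agent_id=NULL, no match -> kept with NULL
  - ticket 5 (Missing icon): agent_id=3 -> matches Wendy
  - ticket 6 (Broken link): agent_id=NULL, no match -> kept with NULL
  - ticket 7 (Export error): agent_id=3 -> matches Wendy
  - ticket 8 (Null pointer): agent_id=1 -> matches Ivan
All 8 rows appear; 2 have NULL agent.

SQL:
SELECT a.title, b.name AS agent
FROM tickets a
LEFT JOIN agents b ON a.agent_id = b.id

Result:
title          | agent
---------------+------
Memory leak    | Pete 
Off by one     | Ivan 
Slow page load | Ivan 
Login fails    | NULL 
Missing icon   | Wendy
Broken link    | NULL 
Export error   | Wendy
Null pointer   | Ivan 


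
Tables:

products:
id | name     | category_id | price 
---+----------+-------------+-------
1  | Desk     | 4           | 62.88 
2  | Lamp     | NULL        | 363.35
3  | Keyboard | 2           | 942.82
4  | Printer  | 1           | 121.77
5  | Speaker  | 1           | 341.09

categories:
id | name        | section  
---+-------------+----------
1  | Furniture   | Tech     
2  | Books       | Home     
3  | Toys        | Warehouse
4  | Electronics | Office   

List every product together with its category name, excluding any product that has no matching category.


INNER JOIN keeps only products rows whose category_id matches an id in categories. Walk through each product:
  - product 1 (Desk): category_id=4 -> matches Electronics
  - product 2 (Lamp): category_id=NULL, no match -> dropped
  - product 3 (Keyboard): category_id=2 -> matches Books
  - product 4 (Printer): category_id=1 -> matches Furniture
  - product 5 (Speaker): category_id=1 -> matches Furniture
So 1 of 5 rows is dropped.

SQL:
SELECT a.name, b.name AS category
FROM products a
INNER JOIN categories b ON a.category_id = b.id

Result:
name     | category   
---------+------------
Desk     | Electronics
Keyboard | Books      
Printer  | Furniture  
Speaker  | Furniture  


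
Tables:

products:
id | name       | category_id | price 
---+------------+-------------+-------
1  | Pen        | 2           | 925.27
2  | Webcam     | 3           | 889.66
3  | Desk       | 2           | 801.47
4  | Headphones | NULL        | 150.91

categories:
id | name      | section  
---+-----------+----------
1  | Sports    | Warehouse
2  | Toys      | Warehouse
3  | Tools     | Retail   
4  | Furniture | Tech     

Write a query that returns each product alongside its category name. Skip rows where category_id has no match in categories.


INNER JOIN keeps only products rows whose category_id matches an id in categories. Walk through each product:
  - product 1 (Pen): category_id=2 -> matches Toys
  - product 2 (Webcam): category_id=3 -> matches Tools
  - product 3 (Desk): category_id=2 -> matches Toys
  - product 4 (Headphones): category_id=NULL, no match -> dropped
So 1 of 4 rows is dropped.

SQL:
SELECT a.name, b.name AS category
FROM products a
INNER JOIN categories b ON a.category_id = b.id

Result:
name   | category
-------+---------
Pen    | Toys    
Webcam | Tools   
Desk   | Toys    


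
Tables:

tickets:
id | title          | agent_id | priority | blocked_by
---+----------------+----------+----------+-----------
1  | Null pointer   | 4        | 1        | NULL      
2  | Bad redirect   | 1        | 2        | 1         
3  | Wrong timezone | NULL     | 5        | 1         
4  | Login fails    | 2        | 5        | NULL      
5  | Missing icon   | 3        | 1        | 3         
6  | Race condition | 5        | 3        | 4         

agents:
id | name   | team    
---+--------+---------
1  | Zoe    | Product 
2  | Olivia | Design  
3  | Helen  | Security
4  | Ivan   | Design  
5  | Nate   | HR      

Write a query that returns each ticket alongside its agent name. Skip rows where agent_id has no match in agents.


INNER JOIN keeps only tickets rows whose agent_id matches an id in agents. Walk through each ticket:
  - ticket 1 (Null pointer): agent_id=4 -> matches Ivan
  - ticket 2 (Bad redirect): agent_id=1 -> matches Zoe
  - ticket 3 (Wrong timezone): agent_id=NULL, no match -> dropped
  - ticket 4 (Login fails): agent_id=2 -> matches Olivia
  - ticket 5 (Missing icon): agent_id=3 -> matches Helen
  - ticket 6 (Race condition): agent_id=5 -> matches Nate
So 1 of 6 rows is dropped.

SQL:
SELECT a.title, b.name AS agent
FROM tickets a
INNER JOIN agents b ON a.agent_id = b.id

Result:
title          | agent 
---------------+-------
Null pointer   | Ivan  
Bad redirect   | Zoe   
Login fails    | Olivia
Missing icon   | Helen 
Race condition | Nate  
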